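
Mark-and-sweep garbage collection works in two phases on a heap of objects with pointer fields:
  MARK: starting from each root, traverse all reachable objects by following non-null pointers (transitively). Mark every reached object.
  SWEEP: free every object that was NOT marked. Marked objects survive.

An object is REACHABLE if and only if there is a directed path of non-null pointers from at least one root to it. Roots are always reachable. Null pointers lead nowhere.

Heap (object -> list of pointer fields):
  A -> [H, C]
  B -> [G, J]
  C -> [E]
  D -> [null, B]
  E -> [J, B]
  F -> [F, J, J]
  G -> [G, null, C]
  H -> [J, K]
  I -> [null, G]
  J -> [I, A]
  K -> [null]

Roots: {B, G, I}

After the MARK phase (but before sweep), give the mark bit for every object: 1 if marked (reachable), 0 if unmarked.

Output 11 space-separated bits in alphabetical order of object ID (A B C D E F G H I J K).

Answer: 1 1 1 0 1 0 1 1 1 1 1

Derivation:
Roots: B G I
Mark B: refs=G J, marked=B
Mark G: refs=G null C, marked=B G
Mark I: refs=null G, marked=B G I
Mark J: refs=I A, marked=B G I J
Mark C: refs=E, marked=B C G I J
Mark A: refs=H C, marked=A B C G I J
Mark E: refs=J B, marked=A B C E G I J
Mark H: refs=J K, marked=A B C E G H I J
Mark K: refs=null, marked=A B C E G H I J K
Unmarked (collected): D F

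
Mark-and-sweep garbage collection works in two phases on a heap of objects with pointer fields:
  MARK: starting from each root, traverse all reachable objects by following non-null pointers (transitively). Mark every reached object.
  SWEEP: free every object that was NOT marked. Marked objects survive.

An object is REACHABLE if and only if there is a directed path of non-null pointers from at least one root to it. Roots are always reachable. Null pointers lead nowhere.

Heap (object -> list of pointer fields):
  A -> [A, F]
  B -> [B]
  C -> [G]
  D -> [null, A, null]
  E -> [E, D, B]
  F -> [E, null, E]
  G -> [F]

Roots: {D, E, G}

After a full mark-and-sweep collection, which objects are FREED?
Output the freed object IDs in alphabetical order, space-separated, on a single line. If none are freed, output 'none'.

Answer: C

Derivation:
Roots: D E G
Mark D: refs=null A null, marked=D
Mark E: refs=E D B, marked=D E
Mark G: refs=F, marked=D E G
Mark A: refs=A F, marked=A D E G
Mark B: refs=B, marked=A B D E G
Mark F: refs=E null E, marked=A B D E F G
Unmarked (collected): C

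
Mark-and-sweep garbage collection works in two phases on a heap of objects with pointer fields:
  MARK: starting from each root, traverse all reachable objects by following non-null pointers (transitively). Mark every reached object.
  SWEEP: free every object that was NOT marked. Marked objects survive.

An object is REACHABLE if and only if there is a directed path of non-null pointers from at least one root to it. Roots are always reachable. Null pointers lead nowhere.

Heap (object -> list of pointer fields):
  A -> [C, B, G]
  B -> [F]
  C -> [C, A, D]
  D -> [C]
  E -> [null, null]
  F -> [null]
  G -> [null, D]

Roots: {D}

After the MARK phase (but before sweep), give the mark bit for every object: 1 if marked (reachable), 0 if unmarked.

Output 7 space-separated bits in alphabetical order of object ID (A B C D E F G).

Roots: D
Mark D: refs=C, marked=D
Mark C: refs=C A D, marked=C D
Mark A: refs=C B G, marked=A C D
Mark B: refs=F, marked=A B C D
Mark G: refs=null D, marked=A B C D G
Mark F: refs=null, marked=A B C D F G
Unmarked (collected): E

Answer: 1 1 1 1 0 1 1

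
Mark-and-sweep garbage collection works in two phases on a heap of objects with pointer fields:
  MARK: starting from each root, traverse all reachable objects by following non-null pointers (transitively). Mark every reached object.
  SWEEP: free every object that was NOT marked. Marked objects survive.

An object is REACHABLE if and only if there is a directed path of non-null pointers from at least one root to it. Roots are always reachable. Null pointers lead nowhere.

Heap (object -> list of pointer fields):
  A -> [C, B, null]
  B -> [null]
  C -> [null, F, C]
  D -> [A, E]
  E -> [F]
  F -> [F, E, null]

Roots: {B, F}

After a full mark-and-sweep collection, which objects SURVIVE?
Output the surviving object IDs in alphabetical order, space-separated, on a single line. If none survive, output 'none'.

Roots: B F
Mark B: refs=null, marked=B
Mark F: refs=F E null, marked=B F
Mark E: refs=F, marked=B E F
Unmarked (collected): A C D

Answer: B E F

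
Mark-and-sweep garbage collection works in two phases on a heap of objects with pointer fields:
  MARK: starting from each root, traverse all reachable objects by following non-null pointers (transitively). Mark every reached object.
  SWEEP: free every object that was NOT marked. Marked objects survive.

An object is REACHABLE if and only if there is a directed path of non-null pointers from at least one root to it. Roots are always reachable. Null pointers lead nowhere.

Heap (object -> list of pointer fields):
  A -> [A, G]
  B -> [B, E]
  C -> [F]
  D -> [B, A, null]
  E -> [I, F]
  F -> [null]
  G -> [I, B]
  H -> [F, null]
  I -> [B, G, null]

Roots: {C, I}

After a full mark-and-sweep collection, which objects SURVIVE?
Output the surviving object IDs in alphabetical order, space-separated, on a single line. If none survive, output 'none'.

Roots: C I
Mark C: refs=F, marked=C
Mark I: refs=B G null, marked=C I
Mark F: refs=null, marked=C F I
Mark B: refs=B E, marked=B C F I
Mark G: refs=I B, marked=B C F G I
Mark E: refs=I F, marked=B C E F G I
Unmarked (collected): A D H

Answer: B C E F G I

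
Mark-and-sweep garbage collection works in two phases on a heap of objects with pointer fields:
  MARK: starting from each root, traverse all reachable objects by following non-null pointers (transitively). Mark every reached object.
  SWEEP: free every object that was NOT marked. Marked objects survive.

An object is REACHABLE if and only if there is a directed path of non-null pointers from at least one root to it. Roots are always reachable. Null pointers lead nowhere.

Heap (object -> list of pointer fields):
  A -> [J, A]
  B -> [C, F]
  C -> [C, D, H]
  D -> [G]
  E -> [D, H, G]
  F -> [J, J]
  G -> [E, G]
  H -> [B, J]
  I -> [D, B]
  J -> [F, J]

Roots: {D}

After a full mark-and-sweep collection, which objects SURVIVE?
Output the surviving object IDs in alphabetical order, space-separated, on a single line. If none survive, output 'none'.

Answer: B C D E F G H J

Derivation:
Roots: D
Mark D: refs=G, marked=D
Mark G: refs=E G, marked=D G
Mark E: refs=D H G, marked=D E G
Mark H: refs=B J, marked=D E G H
Mark B: refs=C F, marked=B D E G H
Mark J: refs=F J, marked=B D E G H J
Mark C: refs=C D H, marked=B C D E G H J
Mark F: refs=J J, marked=B C D E F G H J
Unmarked (collected): A I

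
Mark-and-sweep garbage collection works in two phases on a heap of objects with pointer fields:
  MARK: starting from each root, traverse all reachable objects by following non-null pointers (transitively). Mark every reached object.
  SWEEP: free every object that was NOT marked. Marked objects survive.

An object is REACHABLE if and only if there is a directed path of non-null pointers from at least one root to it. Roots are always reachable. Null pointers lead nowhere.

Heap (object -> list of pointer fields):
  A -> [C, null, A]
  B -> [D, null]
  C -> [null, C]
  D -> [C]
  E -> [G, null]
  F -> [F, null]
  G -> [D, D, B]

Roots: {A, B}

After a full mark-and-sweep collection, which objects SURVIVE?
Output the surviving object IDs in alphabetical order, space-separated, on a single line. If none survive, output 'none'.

Answer: A B C D

Derivation:
Roots: A B
Mark A: refs=C null A, marked=A
Mark B: refs=D null, marked=A B
Mark C: refs=null C, marked=A B C
Mark D: refs=C, marked=A B C D
Unmarked (collected): E F G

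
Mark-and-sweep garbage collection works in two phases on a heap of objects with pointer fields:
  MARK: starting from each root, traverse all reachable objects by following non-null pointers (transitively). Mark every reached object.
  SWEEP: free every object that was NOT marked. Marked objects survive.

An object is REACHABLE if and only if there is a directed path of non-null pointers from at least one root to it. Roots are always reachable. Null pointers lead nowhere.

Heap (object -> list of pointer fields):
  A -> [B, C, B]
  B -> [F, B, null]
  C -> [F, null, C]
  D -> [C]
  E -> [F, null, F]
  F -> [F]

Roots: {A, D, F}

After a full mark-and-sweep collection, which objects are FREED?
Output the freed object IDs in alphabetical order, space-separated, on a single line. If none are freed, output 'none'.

Roots: A D F
Mark A: refs=B C B, marked=A
Mark D: refs=C, marked=A D
Mark F: refs=F, marked=A D F
Mark B: refs=F B null, marked=A B D F
Mark C: refs=F null C, marked=A B C D F
Unmarked (collected): E

Answer: E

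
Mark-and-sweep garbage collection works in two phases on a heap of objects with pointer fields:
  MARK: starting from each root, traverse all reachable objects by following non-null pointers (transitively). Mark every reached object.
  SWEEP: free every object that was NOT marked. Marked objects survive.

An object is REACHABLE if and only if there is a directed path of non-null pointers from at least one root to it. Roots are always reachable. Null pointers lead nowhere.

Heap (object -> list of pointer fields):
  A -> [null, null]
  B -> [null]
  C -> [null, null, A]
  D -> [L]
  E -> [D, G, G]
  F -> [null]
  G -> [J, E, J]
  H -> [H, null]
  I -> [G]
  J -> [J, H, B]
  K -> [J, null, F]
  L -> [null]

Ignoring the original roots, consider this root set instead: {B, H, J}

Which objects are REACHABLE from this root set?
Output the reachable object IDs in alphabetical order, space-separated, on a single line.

Roots: B H J
Mark B: refs=null, marked=B
Mark H: refs=H null, marked=B H
Mark J: refs=J H B, marked=B H J
Unmarked (collected): A C D E F G I K L

Answer: B H J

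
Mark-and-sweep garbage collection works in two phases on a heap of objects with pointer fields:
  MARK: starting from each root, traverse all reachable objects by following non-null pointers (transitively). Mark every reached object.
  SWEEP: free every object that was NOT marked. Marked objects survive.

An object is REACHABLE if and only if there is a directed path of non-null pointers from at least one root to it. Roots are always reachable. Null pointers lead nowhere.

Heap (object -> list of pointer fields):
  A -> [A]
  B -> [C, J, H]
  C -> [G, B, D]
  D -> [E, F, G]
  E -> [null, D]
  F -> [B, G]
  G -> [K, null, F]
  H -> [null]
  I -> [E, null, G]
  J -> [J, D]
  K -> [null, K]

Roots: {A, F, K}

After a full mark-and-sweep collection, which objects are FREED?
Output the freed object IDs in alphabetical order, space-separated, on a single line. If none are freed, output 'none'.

Answer: I

Derivation:
Roots: A F K
Mark A: refs=A, marked=A
Mark F: refs=B G, marked=A F
Mark K: refs=null K, marked=A F K
Mark B: refs=C J H, marked=A B F K
Mark G: refs=K null F, marked=A B F G K
Mark C: refs=G B D, marked=A B C F G K
Mark J: refs=J D, marked=A B C F G J K
Mark H: refs=null, marked=A B C F G H J K
Mark D: refs=E F G, marked=A B C D F G H J K
Mark E: refs=null D, marked=A B C D E F G H J K
Unmarked (collected): I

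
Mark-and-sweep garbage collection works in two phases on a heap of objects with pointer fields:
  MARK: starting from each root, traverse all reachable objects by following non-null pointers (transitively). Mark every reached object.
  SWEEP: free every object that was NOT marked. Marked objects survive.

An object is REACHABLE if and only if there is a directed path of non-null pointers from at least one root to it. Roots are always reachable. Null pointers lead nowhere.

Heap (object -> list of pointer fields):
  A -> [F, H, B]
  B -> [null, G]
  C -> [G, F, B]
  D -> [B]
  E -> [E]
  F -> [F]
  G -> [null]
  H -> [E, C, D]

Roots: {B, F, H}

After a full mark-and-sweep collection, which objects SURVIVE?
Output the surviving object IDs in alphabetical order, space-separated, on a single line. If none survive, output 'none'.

Roots: B F H
Mark B: refs=null G, marked=B
Mark F: refs=F, marked=B F
Mark H: refs=E C D, marked=B F H
Mark G: refs=null, marked=B F G H
Mark E: refs=E, marked=B E F G H
Mark C: refs=G F B, marked=B C E F G H
Mark D: refs=B, marked=B C D E F G H
Unmarked (collected): A

Answer: B C D E F G H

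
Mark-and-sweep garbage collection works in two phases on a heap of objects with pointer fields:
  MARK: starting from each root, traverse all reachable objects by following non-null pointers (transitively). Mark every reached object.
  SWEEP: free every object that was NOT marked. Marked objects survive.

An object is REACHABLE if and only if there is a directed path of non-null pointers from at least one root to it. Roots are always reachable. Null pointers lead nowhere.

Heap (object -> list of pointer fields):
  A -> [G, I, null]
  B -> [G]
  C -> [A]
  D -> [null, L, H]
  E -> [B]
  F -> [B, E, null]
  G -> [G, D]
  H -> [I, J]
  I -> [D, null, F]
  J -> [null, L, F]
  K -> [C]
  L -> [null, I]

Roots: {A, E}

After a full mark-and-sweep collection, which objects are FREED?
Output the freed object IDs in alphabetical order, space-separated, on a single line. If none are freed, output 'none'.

Answer: C K

Derivation:
Roots: A E
Mark A: refs=G I null, marked=A
Mark E: refs=B, marked=A E
Mark G: refs=G D, marked=A E G
Mark I: refs=D null F, marked=A E G I
Mark B: refs=G, marked=A B E G I
Mark D: refs=null L H, marked=A B D E G I
Mark F: refs=B E null, marked=A B D E F G I
Mark L: refs=null I, marked=A B D E F G I L
Mark H: refs=I J, marked=A B D E F G H I L
Mark J: refs=null L F, marked=A B D E F G H I J L
Unmarked (collected): C K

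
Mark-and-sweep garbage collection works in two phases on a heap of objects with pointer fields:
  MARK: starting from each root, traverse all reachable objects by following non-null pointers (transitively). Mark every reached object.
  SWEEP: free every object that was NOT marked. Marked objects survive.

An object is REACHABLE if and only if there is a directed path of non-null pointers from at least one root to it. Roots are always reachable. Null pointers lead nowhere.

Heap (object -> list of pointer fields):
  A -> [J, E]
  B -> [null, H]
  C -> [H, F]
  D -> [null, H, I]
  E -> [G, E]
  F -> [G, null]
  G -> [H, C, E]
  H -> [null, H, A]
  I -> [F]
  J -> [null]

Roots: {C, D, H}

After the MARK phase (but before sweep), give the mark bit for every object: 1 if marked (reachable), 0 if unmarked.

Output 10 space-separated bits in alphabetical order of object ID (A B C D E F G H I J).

Roots: C D H
Mark C: refs=H F, marked=C
Mark D: refs=null H I, marked=C D
Mark H: refs=null H A, marked=C D H
Mark F: refs=G null, marked=C D F H
Mark I: refs=F, marked=C D F H I
Mark A: refs=J E, marked=A C D F H I
Mark G: refs=H C E, marked=A C D F G H I
Mark J: refs=null, marked=A C D F G H I J
Mark E: refs=G E, marked=A C D E F G H I J
Unmarked (collected): B

Answer: 1 0 1 1 1 1 1 1 1 1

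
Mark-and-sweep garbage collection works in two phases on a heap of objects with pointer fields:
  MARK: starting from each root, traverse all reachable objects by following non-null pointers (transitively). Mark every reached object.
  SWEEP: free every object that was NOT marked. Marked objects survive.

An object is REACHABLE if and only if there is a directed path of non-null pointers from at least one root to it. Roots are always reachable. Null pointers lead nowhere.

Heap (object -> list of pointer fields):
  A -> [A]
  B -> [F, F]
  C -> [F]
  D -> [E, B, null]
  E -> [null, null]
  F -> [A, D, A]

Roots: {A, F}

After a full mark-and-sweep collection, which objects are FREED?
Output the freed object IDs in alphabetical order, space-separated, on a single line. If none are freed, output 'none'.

Answer: C

Derivation:
Roots: A F
Mark A: refs=A, marked=A
Mark F: refs=A D A, marked=A F
Mark D: refs=E B null, marked=A D F
Mark E: refs=null null, marked=A D E F
Mark B: refs=F F, marked=A B D E F
Unmarked (collected): C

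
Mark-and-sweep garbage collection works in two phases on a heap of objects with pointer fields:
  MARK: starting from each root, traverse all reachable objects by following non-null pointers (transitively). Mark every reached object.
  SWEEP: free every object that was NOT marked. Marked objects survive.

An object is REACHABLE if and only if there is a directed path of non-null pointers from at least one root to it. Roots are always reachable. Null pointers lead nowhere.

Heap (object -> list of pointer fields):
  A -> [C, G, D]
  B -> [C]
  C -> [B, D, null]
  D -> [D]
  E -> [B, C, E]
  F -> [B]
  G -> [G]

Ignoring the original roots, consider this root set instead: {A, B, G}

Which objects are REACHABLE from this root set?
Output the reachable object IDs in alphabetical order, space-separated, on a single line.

Answer: A B C D G

Derivation:
Roots: A B G
Mark A: refs=C G D, marked=A
Mark B: refs=C, marked=A B
Mark G: refs=G, marked=A B G
Mark C: refs=B D null, marked=A B C G
Mark D: refs=D, marked=A B C D G
Unmarked (collected): E F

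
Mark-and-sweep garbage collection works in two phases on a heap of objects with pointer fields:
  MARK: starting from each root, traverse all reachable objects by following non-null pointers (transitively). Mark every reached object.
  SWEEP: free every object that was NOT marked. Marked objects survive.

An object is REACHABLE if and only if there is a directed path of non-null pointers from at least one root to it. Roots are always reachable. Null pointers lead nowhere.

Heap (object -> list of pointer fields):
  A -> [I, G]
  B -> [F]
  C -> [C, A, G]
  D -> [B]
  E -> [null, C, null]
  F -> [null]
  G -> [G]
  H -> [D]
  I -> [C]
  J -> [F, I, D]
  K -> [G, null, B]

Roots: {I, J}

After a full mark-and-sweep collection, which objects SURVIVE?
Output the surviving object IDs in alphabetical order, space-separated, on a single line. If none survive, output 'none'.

Answer: A B C D F G I J

Derivation:
Roots: I J
Mark I: refs=C, marked=I
Mark J: refs=F I D, marked=I J
Mark C: refs=C A G, marked=C I J
Mark F: refs=null, marked=C F I J
Mark D: refs=B, marked=C D F I J
Mark A: refs=I G, marked=A C D F I J
Mark G: refs=G, marked=A C D F G I J
Mark B: refs=F, marked=A B C D F G I J
Unmarked (collected): E H K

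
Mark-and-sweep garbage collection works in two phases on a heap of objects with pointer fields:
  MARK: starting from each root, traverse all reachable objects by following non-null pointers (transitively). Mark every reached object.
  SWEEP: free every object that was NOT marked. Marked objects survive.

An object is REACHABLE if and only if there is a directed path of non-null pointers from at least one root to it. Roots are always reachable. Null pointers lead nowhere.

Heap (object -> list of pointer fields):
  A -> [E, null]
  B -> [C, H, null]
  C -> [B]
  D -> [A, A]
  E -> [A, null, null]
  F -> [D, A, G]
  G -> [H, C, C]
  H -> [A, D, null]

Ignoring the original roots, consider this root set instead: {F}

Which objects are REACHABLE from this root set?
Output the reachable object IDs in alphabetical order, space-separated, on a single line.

Roots: F
Mark F: refs=D A G, marked=F
Mark D: refs=A A, marked=D F
Mark A: refs=E null, marked=A D F
Mark G: refs=H C C, marked=A D F G
Mark E: refs=A null null, marked=A D E F G
Mark H: refs=A D null, marked=A D E F G H
Mark C: refs=B, marked=A C D E F G H
Mark B: refs=C H null, marked=A B C D E F G H
Unmarked (collected): (none)

Answer: A B C D E F G H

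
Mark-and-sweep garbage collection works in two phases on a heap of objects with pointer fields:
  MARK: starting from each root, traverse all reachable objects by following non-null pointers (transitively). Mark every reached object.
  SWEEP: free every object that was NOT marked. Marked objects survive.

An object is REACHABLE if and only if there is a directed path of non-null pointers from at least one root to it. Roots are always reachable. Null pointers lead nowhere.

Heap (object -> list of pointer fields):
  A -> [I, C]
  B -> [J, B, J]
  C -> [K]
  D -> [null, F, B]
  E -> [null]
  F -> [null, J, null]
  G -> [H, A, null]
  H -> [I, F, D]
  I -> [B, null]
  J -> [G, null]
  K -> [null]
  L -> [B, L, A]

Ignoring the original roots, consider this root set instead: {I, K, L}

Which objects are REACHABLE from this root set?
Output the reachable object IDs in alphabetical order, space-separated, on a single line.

Roots: I K L
Mark I: refs=B null, marked=I
Mark K: refs=null, marked=I K
Mark L: refs=B L A, marked=I K L
Mark B: refs=J B J, marked=B I K L
Mark A: refs=I C, marked=A B I K L
Mark J: refs=G null, marked=A B I J K L
Mark C: refs=K, marked=A B C I J K L
Mark G: refs=H A null, marked=A B C G I J K L
Mark H: refs=I F D, marked=A B C G H I J K L
Mark F: refs=null J null, marked=A B C F G H I J K L
Mark D: refs=null F B, marked=A B C D F G H I J K L
Unmarked (collected): E

Answer: A B C D F G H I J K L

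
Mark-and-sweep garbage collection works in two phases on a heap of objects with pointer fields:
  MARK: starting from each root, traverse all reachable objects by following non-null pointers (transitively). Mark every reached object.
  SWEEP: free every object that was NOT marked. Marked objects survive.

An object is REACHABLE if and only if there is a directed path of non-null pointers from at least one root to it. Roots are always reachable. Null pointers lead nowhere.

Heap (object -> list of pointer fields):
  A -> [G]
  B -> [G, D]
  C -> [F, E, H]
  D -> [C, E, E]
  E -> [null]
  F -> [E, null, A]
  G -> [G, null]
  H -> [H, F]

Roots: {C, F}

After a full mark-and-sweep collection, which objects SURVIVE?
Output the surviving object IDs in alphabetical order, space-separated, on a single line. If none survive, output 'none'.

Answer: A C E F G H

Derivation:
Roots: C F
Mark C: refs=F E H, marked=C
Mark F: refs=E null A, marked=C F
Mark E: refs=null, marked=C E F
Mark H: refs=H F, marked=C E F H
Mark A: refs=G, marked=A C E F H
Mark G: refs=G null, marked=A C E F G H
Unmarked (collected): B D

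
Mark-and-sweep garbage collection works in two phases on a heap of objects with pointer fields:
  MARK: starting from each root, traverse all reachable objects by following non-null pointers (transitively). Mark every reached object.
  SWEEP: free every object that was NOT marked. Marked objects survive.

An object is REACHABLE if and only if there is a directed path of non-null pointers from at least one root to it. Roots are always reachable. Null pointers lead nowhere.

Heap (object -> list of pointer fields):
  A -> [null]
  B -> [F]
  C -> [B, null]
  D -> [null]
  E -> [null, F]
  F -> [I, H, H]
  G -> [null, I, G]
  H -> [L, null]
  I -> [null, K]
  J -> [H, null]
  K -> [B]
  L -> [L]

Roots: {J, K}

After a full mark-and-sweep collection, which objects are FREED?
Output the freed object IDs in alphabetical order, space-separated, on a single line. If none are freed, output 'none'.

Answer: A C D E G

Derivation:
Roots: J K
Mark J: refs=H null, marked=J
Mark K: refs=B, marked=J K
Mark H: refs=L null, marked=H J K
Mark B: refs=F, marked=B H J K
Mark L: refs=L, marked=B H J K L
Mark F: refs=I H H, marked=B F H J K L
Mark I: refs=null K, marked=B F H I J K L
Unmarked (collected): A C D E G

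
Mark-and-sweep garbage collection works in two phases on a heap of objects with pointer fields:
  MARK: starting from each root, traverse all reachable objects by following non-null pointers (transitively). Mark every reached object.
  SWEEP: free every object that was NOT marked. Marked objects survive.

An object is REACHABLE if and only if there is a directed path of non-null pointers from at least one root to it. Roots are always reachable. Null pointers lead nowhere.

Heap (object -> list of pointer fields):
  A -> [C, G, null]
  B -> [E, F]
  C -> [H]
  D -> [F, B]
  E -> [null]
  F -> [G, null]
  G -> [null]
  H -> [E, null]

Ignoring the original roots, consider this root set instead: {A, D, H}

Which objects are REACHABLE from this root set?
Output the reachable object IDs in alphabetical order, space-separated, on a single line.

Answer: A B C D E F G H

Derivation:
Roots: A D H
Mark A: refs=C G null, marked=A
Mark D: refs=F B, marked=A D
Mark H: refs=E null, marked=A D H
Mark C: refs=H, marked=A C D H
Mark G: refs=null, marked=A C D G H
Mark F: refs=G null, marked=A C D F G H
Mark B: refs=E F, marked=A B C D F G H
Mark E: refs=null, marked=A B C D E F G H
Unmarked (collected): (none)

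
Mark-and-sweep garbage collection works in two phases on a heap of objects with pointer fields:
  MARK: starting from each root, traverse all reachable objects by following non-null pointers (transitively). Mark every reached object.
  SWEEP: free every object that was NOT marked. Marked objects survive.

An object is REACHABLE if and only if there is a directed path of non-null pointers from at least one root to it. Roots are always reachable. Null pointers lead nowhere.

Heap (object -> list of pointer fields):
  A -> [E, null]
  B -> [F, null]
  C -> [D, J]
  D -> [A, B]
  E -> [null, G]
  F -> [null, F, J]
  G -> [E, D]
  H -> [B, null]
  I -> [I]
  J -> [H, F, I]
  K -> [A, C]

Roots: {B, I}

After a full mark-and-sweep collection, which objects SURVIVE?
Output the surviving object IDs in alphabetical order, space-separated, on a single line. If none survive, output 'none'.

Answer: B F H I J

Derivation:
Roots: B I
Mark B: refs=F null, marked=B
Mark I: refs=I, marked=B I
Mark F: refs=null F J, marked=B F I
Mark J: refs=H F I, marked=B F I J
Mark H: refs=B null, marked=B F H I J
Unmarked (collected): A C D E G K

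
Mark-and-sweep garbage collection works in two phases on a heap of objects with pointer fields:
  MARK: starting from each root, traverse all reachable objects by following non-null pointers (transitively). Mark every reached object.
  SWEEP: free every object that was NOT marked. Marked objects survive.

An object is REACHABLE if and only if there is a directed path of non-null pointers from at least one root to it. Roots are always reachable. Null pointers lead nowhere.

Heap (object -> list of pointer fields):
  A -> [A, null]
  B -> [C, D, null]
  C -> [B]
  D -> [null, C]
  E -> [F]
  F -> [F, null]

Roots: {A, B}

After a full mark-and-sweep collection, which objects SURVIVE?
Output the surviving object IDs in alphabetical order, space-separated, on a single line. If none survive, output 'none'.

Roots: A B
Mark A: refs=A null, marked=A
Mark B: refs=C D null, marked=A B
Mark C: refs=B, marked=A B C
Mark D: refs=null C, marked=A B C D
Unmarked (collected): E F

Answer: A B C D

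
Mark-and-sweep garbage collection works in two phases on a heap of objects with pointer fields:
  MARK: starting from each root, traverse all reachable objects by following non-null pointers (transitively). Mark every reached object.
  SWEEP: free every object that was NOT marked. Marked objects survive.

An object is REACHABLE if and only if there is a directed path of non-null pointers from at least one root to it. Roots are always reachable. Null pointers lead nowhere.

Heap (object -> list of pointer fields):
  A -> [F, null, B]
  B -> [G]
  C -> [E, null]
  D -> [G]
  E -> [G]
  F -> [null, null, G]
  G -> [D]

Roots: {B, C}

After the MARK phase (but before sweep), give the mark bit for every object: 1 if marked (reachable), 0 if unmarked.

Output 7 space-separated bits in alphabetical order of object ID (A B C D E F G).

Roots: B C
Mark B: refs=G, marked=B
Mark C: refs=E null, marked=B C
Mark G: refs=D, marked=B C G
Mark E: refs=G, marked=B C E G
Mark D: refs=G, marked=B C D E G
Unmarked (collected): A F

Answer: 0 1 1 1 1 0 1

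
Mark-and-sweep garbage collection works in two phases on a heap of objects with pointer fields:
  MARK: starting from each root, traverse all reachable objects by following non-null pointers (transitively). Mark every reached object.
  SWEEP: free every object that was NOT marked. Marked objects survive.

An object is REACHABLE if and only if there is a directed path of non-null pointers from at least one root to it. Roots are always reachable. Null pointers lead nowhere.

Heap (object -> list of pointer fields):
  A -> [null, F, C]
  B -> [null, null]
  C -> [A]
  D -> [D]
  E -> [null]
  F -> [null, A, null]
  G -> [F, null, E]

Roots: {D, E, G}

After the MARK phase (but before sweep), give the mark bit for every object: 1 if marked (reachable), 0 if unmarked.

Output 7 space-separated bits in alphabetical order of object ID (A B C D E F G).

Answer: 1 0 1 1 1 1 1

Derivation:
Roots: D E G
Mark D: refs=D, marked=D
Mark E: refs=null, marked=D E
Mark G: refs=F null E, marked=D E G
Mark F: refs=null A null, marked=D E F G
Mark A: refs=null F C, marked=A D E F G
Mark C: refs=A, marked=A C D E F G
Unmarked (collected): B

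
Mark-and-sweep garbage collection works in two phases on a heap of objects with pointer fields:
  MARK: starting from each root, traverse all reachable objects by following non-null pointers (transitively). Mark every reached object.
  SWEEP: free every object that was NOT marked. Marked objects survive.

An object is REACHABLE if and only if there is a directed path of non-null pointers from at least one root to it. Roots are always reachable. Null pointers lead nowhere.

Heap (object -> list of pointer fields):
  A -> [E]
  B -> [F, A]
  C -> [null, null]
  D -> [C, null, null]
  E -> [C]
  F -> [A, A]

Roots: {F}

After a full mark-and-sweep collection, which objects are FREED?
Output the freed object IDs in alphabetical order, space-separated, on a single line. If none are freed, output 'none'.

Roots: F
Mark F: refs=A A, marked=F
Mark A: refs=E, marked=A F
Mark E: refs=C, marked=A E F
Mark C: refs=null null, marked=A C E F
Unmarked (collected): B D

Answer: B D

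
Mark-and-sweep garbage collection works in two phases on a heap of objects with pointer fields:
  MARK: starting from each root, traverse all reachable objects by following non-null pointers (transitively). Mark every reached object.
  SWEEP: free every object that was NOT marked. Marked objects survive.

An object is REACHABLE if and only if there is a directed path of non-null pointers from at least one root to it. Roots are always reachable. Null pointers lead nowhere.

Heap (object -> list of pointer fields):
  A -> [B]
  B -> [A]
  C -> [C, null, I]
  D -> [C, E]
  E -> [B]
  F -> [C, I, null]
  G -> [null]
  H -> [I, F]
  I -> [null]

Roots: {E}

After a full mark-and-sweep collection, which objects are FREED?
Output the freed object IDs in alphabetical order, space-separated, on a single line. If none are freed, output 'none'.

Answer: C D F G H I

Derivation:
Roots: E
Mark E: refs=B, marked=E
Mark B: refs=A, marked=B E
Mark A: refs=B, marked=A B E
Unmarked (collected): C D F G H I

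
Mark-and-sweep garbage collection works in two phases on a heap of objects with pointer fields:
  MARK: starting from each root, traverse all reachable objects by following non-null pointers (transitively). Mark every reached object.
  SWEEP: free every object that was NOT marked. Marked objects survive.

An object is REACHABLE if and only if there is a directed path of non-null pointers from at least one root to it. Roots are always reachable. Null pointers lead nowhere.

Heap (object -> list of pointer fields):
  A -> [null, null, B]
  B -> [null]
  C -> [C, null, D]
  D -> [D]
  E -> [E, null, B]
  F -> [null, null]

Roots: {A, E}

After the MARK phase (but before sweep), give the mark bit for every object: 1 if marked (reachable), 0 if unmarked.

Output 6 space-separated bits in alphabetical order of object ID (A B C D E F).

Answer: 1 1 0 0 1 0

Derivation:
Roots: A E
Mark A: refs=null null B, marked=A
Mark E: refs=E null B, marked=A E
Mark B: refs=null, marked=A B E
Unmarked (collected): C D F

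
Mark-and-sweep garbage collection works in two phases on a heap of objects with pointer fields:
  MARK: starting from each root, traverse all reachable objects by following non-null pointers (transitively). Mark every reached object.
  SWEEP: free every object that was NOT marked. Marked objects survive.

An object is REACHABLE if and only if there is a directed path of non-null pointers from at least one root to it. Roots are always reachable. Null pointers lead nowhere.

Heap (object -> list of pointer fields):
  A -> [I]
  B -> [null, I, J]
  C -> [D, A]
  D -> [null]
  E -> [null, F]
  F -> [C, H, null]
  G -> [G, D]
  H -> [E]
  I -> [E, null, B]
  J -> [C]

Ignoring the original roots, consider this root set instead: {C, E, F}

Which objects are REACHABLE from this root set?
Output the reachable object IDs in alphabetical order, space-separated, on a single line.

Answer: A B C D E F H I J

Derivation:
Roots: C E F
Mark C: refs=D A, marked=C
Mark E: refs=null F, marked=C E
Mark F: refs=C H null, marked=C E F
Mark D: refs=null, marked=C D E F
Mark A: refs=I, marked=A C D E F
Mark H: refs=E, marked=A C D E F H
Mark I: refs=E null B, marked=A C D E F H I
Mark B: refs=null I J, marked=A B C D E F H I
Mark J: refs=C, marked=A B C D E F H I J
Unmarked (collected): G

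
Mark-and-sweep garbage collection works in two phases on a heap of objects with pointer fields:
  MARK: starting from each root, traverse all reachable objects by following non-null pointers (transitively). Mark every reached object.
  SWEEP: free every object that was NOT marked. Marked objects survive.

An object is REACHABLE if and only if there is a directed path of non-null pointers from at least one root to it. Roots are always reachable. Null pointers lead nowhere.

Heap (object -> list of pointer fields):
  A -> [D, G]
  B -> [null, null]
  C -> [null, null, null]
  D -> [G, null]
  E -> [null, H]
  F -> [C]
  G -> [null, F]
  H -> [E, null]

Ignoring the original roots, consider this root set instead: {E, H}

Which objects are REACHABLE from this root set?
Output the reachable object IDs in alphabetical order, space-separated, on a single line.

Roots: E H
Mark E: refs=null H, marked=E
Mark H: refs=E null, marked=E H
Unmarked (collected): A B C D F G

Answer: E H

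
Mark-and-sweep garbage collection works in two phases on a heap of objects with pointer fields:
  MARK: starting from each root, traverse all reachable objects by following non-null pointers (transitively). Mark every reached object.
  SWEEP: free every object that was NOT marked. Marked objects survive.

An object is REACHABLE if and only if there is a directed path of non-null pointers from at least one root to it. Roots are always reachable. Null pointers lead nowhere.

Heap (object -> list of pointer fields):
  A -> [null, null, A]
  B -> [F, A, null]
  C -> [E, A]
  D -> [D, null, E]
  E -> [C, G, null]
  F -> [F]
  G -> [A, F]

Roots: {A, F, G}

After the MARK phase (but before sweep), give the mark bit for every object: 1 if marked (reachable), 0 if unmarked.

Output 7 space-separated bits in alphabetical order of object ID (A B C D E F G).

Answer: 1 0 0 0 0 1 1

Derivation:
Roots: A F G
Mark A: refs=null null A, marked=A
Mark F: refs=F, marked=A F
Mark G: refs=A F, marked=A F G
Unmarked (collected): B C D E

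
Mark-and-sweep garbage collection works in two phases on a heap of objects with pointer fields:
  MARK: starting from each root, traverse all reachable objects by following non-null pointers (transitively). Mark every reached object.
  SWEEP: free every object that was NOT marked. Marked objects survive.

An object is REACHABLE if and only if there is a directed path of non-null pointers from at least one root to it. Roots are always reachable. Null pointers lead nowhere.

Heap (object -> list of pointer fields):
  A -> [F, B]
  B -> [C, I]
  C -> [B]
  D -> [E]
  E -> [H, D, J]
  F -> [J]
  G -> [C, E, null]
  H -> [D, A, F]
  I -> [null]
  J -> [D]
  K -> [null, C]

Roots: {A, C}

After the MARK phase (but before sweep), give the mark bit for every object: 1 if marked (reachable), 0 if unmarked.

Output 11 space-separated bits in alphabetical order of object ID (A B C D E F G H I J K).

Answer: 1 1 1 1 1 1 0 1 1 1 0

Derivation:
Roots: A C
Mark A: refs=F B, marked=A
Mark C: refs=B, marked=A C
Mark F: refs=J, marked=A C F
Mark B: refs=C I, marked=A B C F
Mark J: refs=D, marked=A B C F J
Mark I: refs=null, marked=A B C F I J
Mark D: refs=E, marked=A B C D F I J
Mark E: refs=H D J, marked=A B C D E F I J
Mark H: refs=D A F, marked=A B C D E F H I J
Unmarked (collected): G K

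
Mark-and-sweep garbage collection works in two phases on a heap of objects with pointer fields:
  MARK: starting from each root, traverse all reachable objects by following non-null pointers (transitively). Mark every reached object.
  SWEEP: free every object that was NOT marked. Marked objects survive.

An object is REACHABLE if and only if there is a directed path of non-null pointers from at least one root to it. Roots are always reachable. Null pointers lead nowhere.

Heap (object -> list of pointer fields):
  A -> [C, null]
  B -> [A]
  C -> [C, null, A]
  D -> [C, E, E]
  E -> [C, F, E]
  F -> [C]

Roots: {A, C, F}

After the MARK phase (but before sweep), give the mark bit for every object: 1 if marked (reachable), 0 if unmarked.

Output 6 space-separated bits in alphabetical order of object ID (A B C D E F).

Answer: 1 0 1 0 0 1

Derivation:
Roots: A C F
Mark A: refs=C null, marked=A
Mark C: refs=C null A, marked=A C
Mark F: refs=C, marked=A C F
Unmarked (collected): B D E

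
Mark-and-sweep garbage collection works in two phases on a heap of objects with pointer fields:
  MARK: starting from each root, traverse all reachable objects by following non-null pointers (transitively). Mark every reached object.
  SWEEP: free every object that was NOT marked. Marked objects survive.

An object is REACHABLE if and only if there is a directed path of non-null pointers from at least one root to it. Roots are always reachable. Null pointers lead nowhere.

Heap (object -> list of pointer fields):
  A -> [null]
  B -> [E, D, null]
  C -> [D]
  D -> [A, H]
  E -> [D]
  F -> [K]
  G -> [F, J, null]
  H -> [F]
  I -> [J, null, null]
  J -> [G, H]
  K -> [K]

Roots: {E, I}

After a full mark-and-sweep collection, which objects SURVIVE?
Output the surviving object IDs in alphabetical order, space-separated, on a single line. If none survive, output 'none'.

Answer: A D E F G H I J K

Derivation:
Roots: E I
Mark E: refs=D, marked=E
Mark I: refs=J null null, marked=E I
Mark D: refs=A H, marked=D E I
Mark J: refs=G H, marked=D E I J
Mark A: refs=null, marked=A D E I J
Mark H: refs=F, marked=A D E H I J
Mark G: refs=F J null, marked=A D E G H I J
Mark F: refs=K, marked=A D E F G H I J
Mark K: refs=K, marked=A D E F G H I J K
Unmarked (collected): B C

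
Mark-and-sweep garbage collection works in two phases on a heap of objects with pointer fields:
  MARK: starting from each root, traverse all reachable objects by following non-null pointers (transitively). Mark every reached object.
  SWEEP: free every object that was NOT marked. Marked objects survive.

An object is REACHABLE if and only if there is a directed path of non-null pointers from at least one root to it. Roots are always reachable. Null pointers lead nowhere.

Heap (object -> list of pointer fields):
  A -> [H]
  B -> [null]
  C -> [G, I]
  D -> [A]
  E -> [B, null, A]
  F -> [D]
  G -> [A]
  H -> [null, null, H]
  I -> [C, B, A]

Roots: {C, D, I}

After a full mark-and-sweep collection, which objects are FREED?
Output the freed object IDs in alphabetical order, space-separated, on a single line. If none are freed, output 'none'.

Roots: C D I
Mark C: refs=G I, marked=C
Mark D: refs=A, marked=C D
Mark I: refs=C B A, marked=C D I
Mark G: refs=A, marked=C D G I
Mark A: refs=H, marked=A C D G I
Mark B: refs=null, marked=A B C D G I
Mark H: refs=null null H, marked=A B C D G H I
Unmarked (collected): E F

Answer: E F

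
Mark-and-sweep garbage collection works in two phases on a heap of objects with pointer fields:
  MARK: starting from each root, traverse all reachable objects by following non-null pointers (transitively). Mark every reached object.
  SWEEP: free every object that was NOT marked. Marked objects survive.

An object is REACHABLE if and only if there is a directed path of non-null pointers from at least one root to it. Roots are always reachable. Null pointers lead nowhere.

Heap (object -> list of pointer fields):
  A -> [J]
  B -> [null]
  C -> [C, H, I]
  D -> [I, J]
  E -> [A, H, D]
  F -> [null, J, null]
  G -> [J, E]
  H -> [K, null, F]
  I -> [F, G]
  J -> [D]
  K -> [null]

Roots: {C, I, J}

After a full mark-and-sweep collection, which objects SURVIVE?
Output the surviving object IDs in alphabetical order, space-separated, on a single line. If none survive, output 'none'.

Answer: A C D E F G H I J K

Derivation:
Roots: C I J
Mark C: refs=C H I, marked=C
Mark I: refs=F G, marked=C I
Mark J: refs=D, marked=C I J
Mark H: refs=K null F, marked=C H I J
Mark F: refs=null J null, marked=C F H I J
Mark G: refs=J E, marked=C F G H I J
Mark D: refs=I J, marked=C D F G H I J
Mark K: refs=null, marked=C D F G H I J K
Mark E: refs=A H D, marked=C D E F G H I J K
Mark A: refs=J, marked=A C D E F G H I J K
Unmarked (collected): B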